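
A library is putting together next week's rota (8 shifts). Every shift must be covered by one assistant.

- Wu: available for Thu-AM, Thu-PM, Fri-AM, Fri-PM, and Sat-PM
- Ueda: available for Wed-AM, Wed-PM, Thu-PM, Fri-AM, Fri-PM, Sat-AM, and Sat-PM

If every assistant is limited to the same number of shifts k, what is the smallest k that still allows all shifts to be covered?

With 2 assistants and 8 worker-slots to fill, someone must work at least ⌈8/2⌉ = 4 shifts, so k ≥ 4.
k = 4 works: Wed-AM→Ueda, Wed-PM→Ueda, Thu-AM→Wu, Thu-PM→Wu, Fri-AM→Wu, Fri-PM→Wu, Sat-AM→Ueda, Sat-PM→Ueda.
Loads: Wu 4, Ueda 4 — all ≤ 4.

4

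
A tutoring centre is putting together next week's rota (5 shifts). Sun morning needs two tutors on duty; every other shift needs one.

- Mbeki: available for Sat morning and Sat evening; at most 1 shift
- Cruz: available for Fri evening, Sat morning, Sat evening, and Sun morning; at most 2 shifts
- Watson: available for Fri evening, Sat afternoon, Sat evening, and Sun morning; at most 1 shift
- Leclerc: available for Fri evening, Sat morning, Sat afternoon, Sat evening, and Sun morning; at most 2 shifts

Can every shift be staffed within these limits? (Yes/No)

One valid schedule: Fri evening→Cruz, Sat morning→Mbeki, Sat afternoon→Watson, Sat evening→Leclerc, Sun morning→Cruz+Leclerc.
Loads: Mbeki 1/1, Cruz 2/2, Watson 1/1, Leclerc 2/2 — all within limits.

Yes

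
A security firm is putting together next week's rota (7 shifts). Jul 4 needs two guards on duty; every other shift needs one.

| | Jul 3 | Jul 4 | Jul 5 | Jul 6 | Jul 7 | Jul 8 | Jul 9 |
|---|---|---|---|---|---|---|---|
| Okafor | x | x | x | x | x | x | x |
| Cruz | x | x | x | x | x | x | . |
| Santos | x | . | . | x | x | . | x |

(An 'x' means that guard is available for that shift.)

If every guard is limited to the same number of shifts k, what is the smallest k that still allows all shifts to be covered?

With 3 guards and 8 worker-slots to fill, someone must work at least ⌈8/3⌉ = 3 shifts, so k ≥ 3.
k = 3 works: Jul 3→Cruz, Jul 4→Okafor+Cruz, Jul 5→Okafor, Jul 6→Cruz, Jul 7→Santos, Jul 8→Okafor, Jul 9→Santos.
Loads: Okafor 3, Cruz 3, Santos 2 — all ≤ 3.

3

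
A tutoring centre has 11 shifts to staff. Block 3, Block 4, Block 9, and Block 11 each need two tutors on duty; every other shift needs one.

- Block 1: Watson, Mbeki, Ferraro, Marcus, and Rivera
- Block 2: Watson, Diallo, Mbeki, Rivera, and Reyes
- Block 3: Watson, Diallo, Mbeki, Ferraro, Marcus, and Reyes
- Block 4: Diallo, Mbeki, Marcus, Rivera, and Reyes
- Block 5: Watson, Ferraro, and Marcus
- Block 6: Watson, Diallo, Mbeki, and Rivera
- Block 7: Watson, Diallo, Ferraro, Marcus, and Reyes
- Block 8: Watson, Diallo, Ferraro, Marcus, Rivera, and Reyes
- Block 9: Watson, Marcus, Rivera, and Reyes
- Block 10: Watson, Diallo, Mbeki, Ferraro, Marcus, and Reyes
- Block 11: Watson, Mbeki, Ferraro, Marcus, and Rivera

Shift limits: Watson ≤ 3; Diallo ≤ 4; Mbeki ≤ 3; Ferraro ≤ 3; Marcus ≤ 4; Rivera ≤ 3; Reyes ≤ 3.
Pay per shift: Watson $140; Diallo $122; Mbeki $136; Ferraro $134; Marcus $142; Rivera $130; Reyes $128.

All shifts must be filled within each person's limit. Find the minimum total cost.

$1936

Picking the cheapest available tutor for each shift independently would cost $1896, but that ignores the shift limits.
An optimal schedule: Block 1→Rivera, Block 2→Diallo, Block 3→Ferraro+Mbeki, Block 4→Reyes+Rivera, Block 5→Ferraro, Block 6→Diallo, Block 7→Diallo, Block 8→Diallo, Block 9→Reyes+Rivera, Block 10→Reyes, Block 11→Ferraro+Mbeki.
Total: 130 + 122 + 134 + 136 + 128 + 130 + 134 + 122 + 122 + 122 + 128 + 130 + 128 + 134 + 136 = $1936.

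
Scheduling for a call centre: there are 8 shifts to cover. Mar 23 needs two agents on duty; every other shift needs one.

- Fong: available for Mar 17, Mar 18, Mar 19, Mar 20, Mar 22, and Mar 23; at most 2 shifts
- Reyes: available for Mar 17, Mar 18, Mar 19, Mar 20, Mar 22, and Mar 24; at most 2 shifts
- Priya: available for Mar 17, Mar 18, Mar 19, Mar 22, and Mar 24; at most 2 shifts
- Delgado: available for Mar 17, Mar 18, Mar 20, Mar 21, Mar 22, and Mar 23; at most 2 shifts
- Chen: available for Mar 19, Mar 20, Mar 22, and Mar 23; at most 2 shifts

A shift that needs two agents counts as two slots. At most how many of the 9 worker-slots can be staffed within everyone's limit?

9

Total capacity across all agents is 2+2+2+2+2 = 10, and 9 slots are needed, so at most 9 can be filled.
An assignment achieving 9: Mar 17→Fong, Mar 18→Reyes, Mar 19→Priya, Mar 20→Chen, Mar 21→Delgado, Mar 22→Priya, Mar 23→Fong+Delgado, Mar 24→Reyes.
Loads: Fong 2/2, Reyes 2/2, Priya 2/2, Delgado 2/2, Chen 1/2.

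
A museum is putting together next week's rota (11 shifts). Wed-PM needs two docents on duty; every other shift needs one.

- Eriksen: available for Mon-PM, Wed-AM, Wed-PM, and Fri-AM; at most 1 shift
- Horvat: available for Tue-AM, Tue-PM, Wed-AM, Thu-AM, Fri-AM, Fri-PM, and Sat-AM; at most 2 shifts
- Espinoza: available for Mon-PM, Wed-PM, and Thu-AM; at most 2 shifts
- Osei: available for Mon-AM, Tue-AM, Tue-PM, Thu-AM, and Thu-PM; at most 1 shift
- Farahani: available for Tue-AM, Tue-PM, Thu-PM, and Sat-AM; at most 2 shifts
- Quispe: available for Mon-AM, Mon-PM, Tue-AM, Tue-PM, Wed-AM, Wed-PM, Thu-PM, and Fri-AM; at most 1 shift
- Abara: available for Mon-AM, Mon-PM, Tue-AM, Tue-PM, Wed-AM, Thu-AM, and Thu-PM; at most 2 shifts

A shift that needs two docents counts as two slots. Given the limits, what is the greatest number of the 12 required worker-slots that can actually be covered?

11

Total capacity across all docents is 1+2+2+1+2+1+2 = 11, and 12 slots are needed, so at most 11 can be filled.
An assignment achieving 11: Mon-AM→Osei, Mon-PM→Espinoza, Tue-AM→Farahani, Wed-AM→Abara, Wed-PM→Eriksen+Espinoza, Thu-AM→Abara, Thu-PM→Farahani, Fri-AM→Quispe, Fri-PM→Horvat, Sat-AM→Horvat.
Loads: Eriksen 1/1, Horvat 2/2, Espinoza 2/2, Osei 1/1, Farahani 2/2, Quispe 1/1, Abara 2/2.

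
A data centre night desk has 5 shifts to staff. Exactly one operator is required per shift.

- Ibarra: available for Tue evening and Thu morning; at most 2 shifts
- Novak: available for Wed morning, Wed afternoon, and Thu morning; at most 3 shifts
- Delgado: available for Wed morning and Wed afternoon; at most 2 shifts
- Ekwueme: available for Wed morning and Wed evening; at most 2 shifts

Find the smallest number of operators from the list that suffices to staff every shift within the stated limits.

3

5 slots to fill and no one can take more than 3, so at least ⌈5/3⌉ = 2 operators are needed.
Shifts {Tue evening, Wed afternoon, Wed evening} need 3 slots, but among the operators available for them (Ibarra, Novak, Delgado, and Ekwueme) any 2 together supply at most 2. So 2 operators are not enough.
Ibarra, Novak, and Ekwueme alone can cover everything: Tue evening→Ibarra, Wed morning→Novak, Wed afternoon→Novak, Wed evening→Ekwueme, Thu morning→Ibarra.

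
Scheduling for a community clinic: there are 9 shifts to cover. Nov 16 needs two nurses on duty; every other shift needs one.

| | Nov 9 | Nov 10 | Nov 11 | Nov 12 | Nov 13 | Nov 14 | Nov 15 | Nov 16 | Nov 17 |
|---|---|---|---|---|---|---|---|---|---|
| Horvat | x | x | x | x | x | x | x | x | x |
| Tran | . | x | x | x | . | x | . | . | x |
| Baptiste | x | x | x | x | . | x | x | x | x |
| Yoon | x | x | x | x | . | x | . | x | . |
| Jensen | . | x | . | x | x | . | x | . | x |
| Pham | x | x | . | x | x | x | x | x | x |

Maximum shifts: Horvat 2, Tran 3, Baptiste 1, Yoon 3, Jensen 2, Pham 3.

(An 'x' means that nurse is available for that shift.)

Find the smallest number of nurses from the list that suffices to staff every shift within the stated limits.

4

10 slots to fill and no one can take more than 3, so at least ⌈10/3⌉ = 4 nurses are needed.
Horvat, Tran, Yoon, and Jensen alone can cover everything: Nov 9→Horvat, Nov 10→Yoon, Nov 11→Tran, Nov 12→Yoon, Nov 13→Jensen, Nov 14→Tran, Nov 15→Jensen, Nov 16→Horvat+Yoon, Nov 17→Tran.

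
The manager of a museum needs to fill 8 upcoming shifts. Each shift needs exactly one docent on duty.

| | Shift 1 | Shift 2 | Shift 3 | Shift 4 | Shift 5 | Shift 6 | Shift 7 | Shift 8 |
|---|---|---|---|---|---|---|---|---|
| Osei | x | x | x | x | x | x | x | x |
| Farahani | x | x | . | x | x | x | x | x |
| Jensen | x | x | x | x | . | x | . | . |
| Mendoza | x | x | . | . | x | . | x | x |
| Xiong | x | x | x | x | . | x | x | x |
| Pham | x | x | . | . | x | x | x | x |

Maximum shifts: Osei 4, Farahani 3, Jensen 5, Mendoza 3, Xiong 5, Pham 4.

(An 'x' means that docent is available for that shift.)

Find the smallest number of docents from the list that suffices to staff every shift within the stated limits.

8 slots to fill and no one can take more than 5, so at least ⌈8/5⌉ = 2 docents are needed.
Osei and Jensen alone can cover everything: Shift 1→Osei, Shift 2→Jensen, Shift 3→Jensen, Shift 4→Jensen, Shift 5→Osei, Shift 6→Jensen, Shift 7→Osei, Shift 8→Osei.

2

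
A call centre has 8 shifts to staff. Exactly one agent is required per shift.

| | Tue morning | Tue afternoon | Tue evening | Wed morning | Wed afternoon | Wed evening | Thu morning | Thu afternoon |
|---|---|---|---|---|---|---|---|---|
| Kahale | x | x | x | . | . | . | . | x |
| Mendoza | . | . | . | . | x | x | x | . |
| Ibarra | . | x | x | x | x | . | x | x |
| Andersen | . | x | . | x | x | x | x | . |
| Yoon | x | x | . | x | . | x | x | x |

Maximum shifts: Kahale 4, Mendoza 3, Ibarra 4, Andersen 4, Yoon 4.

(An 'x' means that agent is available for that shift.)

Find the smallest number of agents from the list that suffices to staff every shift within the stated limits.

2

8 slots to fill and no one can take more than 4, so at least ⌈8/4⌉ = 2 agents are needed.
Kahale and Andersen alone can cover everything: Tue morning→Kahale, Tue afternoon→Kahale, Tue evening→Kahale, Wed morning→Andersen, Wed afternoon→Andersen, Wed evening→Andersen, Thu morning→Andersen, Thu afternoon→Kahale.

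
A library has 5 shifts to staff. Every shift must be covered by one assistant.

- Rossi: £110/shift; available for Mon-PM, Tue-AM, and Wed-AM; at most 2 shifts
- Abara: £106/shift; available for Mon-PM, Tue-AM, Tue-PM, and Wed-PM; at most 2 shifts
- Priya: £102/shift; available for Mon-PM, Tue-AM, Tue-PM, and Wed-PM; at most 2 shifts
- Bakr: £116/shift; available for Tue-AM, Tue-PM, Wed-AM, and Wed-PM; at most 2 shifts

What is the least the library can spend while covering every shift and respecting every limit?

Picking the cheapest available assistant for each shift independently would cost £518, but that ignores the shift limits.
An optimal schedule: Mon-PM→Priya, Tue-AM→Abara, Tue-PM→Priya, Wed-AM→Rossi, Wed-PM→Abara.
Total: 102 + 106 + 102 + 110 + 106 = £526.

£526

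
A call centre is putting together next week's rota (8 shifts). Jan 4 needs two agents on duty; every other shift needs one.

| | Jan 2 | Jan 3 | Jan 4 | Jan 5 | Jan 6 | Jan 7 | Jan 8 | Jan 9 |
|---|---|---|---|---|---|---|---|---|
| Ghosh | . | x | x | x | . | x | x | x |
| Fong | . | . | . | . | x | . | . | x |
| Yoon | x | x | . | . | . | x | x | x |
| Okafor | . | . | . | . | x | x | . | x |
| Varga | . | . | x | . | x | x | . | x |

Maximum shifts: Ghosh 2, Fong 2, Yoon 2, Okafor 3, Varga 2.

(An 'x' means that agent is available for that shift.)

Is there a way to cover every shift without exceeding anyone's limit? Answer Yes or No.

Total capacity is 11 and 9 slots are needed, so capacity alone doesn't rule it out.
Shifts {Jan 2, Jan 3, Jan 4, Jan 5, Jan 8} need 6 worker-slots in total, but the agents available for any of those shifts (Ghosh, Yoon, and Varga) can supply at most 5 among them. So no valid schedule exists.

No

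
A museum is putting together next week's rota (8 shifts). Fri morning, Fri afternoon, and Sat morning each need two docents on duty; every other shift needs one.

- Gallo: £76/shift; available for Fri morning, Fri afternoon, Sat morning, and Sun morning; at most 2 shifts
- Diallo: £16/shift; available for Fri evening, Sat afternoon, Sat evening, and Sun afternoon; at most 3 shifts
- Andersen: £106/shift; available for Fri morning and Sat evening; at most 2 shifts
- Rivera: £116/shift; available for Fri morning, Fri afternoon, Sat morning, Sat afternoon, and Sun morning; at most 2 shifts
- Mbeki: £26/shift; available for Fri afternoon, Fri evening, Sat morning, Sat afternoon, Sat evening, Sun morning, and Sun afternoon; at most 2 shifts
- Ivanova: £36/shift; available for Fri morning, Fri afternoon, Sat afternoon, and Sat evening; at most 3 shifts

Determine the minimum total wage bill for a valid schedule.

Picking the cheapest available docent for each shift independently would cost £366, but that ignores the shift limits.
An optimal schedule: Fri morning→Ivanova+Andersen, Fri afternoon→Ivanova+Gallo, Fri evening→Diallo, Sat morning→Mbeki+Gallo, Sat afternoon→Diallo, Sat evening→Ivanova, Sun morning→Mbeki, Sun afternoon→Diallo.
Total: 36 + 106 + 36 + 76 + 16 + 26 + 76 + 16 + 36 + 26 + 16 = £466.

£466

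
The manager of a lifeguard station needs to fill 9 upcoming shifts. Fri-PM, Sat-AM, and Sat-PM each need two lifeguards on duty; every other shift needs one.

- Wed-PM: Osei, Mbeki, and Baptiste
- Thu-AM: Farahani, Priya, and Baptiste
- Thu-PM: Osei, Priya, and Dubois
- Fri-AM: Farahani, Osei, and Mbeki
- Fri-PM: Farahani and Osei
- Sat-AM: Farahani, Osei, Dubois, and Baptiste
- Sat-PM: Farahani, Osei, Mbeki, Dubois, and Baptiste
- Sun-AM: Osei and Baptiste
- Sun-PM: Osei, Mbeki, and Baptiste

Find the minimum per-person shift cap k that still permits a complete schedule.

2

With 6 lifeguards and 12 worker-slots to fill, someone must work at least ⌈12/6⌉ = 2 shifts, so k ≥ 2.
k = 2 works: Wed-PM→Mbeki, Thu-AM→Priya, Thu-PM→Priya, Fri-AM→Farahani, Fri-PM→Farahani+Osei, Sat-AM→Dubois+Baptiste, Sat-PM→Dubois+Baptiste, Sun-AM→Osei, Sun-PM→Mbeki.
Loads: Farahani 2, Osei 2, Priya 2, Mbeki 2, Dubois 2, Baptiste 2 — all ≤ 2.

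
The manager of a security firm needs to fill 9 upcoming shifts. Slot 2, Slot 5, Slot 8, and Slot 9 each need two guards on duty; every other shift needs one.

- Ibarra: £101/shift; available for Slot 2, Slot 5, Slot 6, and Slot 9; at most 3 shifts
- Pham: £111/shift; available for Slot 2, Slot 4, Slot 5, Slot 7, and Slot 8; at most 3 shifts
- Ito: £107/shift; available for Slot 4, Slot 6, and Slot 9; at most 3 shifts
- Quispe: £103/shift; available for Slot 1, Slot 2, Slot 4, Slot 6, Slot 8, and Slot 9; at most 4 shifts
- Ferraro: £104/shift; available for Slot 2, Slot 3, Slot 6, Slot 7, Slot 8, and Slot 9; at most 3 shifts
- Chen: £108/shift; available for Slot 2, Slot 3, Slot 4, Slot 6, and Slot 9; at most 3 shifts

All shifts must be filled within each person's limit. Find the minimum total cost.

£1352

Slot 1 can only be covered by Quispe, so that assignment is forced.
Slot 5 can only be covered by Ibarra and Pham, so that assignment is forced.
Picking the cheapest available guard for each shift independently would cost £1342, but that ignores the shift limits.
An optimal schedule: Slot 1→Quispe, Slot 2→Ibarra+Quispe, Slot 3→Ferraro, Slot 4→Quispe, Slot 5→Ibarra+Pham, Slot 6→Ito, Slot 7→Ferraro, Slot 8→Quispe+Ferraro, Slot 9→Ibarra+Ito.
Total: 103 + 101 + 103 + 104 + 103 + 101 + 111 + 107 + 104 + 103 + 104 + 101 + 107 = £1352.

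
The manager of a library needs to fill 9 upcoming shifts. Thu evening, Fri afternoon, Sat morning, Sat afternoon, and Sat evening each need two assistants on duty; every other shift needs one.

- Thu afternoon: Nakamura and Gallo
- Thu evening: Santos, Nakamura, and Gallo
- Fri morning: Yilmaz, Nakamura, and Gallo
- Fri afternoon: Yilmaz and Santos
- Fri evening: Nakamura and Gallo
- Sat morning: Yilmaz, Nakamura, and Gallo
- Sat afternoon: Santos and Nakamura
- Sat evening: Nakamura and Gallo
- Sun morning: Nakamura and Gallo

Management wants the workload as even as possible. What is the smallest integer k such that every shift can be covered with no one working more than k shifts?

With 4 assistants and 14 worker-slots to fill, someone must work at least ⌈14/4⌉ = 4 shifts, so k ≥ 4.
k = 4 works: Thu afternoon→Nakamura, Thu evening→Santos+Gallo, Fri morning→Yilmaz, Fri afternoon→Yilmaz+Santos, Fri evening→Nakamura, Sat morning→Yilmaz+Gallo, Sat afternoon→Santos+Nakamura, Sat evening→Nakamura+Gallo, Sun morning→Gallo.
Loads: Yilmaz 3, Santos 3, Nakamura 4, Gallo 4 — all ≤ 4.

4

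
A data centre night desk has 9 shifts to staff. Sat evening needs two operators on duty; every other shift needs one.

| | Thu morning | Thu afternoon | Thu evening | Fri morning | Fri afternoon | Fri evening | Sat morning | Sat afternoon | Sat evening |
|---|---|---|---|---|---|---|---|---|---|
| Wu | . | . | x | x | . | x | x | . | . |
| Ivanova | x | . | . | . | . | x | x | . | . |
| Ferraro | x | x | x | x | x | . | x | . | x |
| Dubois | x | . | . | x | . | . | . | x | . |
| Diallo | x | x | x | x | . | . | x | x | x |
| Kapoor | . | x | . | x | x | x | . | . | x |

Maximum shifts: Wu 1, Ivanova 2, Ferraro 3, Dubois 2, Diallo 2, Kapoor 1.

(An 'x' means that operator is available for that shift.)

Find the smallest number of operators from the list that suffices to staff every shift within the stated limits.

10 slots to fill and no one can take more than 3, so at least ⌈10/3⌉ = 4 operators are needed.
Any 4 operators together have capacity at most 3+2+2+2 = 9 < 10 slots, so 4 can never suffice.
Wu, Ivanova, Ferraro, Dubois, and Diallo alone can cover everything: Thu morning→Ivanova, Thu afternoon→Ferraro, Thu evening→Diallo, Fri morning→Dubois, Fri afternoon→Ferraro, Fri evening→Wu, Sat morning→Ivanova, Sat afternoon→Dubois, Sat evening→Ferraro+Diallo.

5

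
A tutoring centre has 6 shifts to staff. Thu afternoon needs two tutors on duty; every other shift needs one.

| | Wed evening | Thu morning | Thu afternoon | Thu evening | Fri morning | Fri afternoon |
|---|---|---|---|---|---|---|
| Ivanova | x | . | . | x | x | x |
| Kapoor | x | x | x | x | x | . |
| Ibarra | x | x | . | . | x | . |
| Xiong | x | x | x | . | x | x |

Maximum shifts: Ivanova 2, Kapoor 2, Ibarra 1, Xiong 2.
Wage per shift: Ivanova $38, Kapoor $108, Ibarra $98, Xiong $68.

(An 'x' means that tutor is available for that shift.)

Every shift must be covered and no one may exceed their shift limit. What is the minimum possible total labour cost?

Thu afternoon can only be covered by Kapoor and Xiong, so that assignment is forced.
Picking the cheapest available tutor for each shift independently would cost $396, but that ignores the shift limits.
An optimal schedule: Wed evening→Ibarra, Thu morning→Kapoor, Thu afternoon→Kapoor+Xiong, Thu evening→Ivanova, Fri morning→Xiong, Fri afternoon→Ivanova.
Total: 98 + 108 + 108 + 68 + 38 + 68 + 38 = $526.

$526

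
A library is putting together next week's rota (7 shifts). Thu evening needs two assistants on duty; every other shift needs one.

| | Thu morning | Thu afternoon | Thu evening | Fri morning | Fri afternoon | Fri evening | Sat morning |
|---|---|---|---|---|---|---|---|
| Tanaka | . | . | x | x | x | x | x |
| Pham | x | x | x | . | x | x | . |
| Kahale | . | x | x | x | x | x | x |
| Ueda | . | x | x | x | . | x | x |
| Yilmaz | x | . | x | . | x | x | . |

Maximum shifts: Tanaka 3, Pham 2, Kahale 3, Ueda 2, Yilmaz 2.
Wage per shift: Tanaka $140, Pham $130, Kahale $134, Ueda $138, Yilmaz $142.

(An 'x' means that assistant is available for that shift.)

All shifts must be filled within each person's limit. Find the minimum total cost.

Picking the cheapest available assistant for each shift independently would cost $1052, but that ignores the shift limits.
An optimal schedule: Thu morning→Pham, Thu afternoon→Pham, Thu evening→Ueda+Tanaka, Fri morning→Kahale, Fri afternoon→Kahale, Fri evening→Ueda, Sat morning→Kahale.
Total: 130 + 130 + 138 + 140 + 134 + 134 + 138 + 134 = $1078.

$1078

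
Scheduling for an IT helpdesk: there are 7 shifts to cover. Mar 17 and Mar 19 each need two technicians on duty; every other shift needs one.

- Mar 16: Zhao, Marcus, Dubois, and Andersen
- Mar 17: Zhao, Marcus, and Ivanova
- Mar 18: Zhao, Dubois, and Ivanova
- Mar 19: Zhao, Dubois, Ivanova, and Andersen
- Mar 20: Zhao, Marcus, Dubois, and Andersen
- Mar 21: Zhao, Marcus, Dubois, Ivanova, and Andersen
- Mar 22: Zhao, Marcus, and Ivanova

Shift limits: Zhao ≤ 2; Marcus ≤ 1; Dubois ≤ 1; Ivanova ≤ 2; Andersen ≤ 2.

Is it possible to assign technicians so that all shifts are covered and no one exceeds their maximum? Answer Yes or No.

Total capacity is 2+1+1+2+2 = 8 but 9 worker-slots are needed — infeasible.

No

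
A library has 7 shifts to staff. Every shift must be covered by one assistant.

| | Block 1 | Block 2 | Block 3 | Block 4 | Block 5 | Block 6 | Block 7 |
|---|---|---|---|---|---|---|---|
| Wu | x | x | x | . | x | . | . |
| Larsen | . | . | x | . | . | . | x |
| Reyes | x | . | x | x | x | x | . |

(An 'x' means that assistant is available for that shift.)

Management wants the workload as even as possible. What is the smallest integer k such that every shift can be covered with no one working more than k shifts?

With 3 assistants and 7 worker-slots to fill, someone must work at least ⌈7/3⌉ = 3 shifts, so k ≥ 3.
k = 3 works: Block 1→Wu, Block 2→Wu, Block 3→Larsen, Block 4→Reyes, Block 5→Wu, Block 6→Reyes, Block 7→Larsen.
Loads: Wu 3, Larsen 2, Reyes 2 — all ≤ 3.

3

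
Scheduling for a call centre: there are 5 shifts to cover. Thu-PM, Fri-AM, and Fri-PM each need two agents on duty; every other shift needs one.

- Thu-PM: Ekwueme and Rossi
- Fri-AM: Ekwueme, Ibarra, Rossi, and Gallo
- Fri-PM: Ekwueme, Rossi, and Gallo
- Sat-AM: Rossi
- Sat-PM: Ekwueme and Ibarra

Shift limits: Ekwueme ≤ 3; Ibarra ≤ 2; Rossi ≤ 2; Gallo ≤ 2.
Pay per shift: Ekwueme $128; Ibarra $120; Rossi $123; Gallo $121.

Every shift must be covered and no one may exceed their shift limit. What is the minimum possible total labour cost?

Thu-PM can only be covered by Ekwueme and Rossi, so that assignment is forced.
Sat-AM can only be covered by Rossi, so that assignment is forced.
Picking the cheapest available agent for each shift independently would cost $979, but that ignores the shift limits.
An optimal schedule: Thu-PM→Rossi+Ekwueme, Fri-AM→Ibarra+Gallo, Fri-PM→Gallo+Ekwueme, Sat-AM→Rossi, Sat-PM→Ibarra.
Total: 123 + 128 + 120 + 121 + 121 + 128 + 123 + 120 = $984.

$984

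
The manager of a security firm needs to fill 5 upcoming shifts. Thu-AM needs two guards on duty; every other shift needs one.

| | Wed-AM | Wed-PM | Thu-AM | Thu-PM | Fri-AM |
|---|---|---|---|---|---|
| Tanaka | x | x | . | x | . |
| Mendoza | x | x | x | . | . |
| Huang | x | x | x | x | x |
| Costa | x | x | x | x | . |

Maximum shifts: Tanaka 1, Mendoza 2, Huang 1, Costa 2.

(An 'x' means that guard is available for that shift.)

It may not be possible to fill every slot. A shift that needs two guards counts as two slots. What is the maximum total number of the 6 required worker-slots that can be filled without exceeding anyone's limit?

Total capacity across all guards is 1+2+1+2 = 6, and 6 slots are needed, so at most 6 can be filled.
An assignment achieving 6: Wed-AM→Mendoza, Wed-PM→Costa, Thu-AM→Mendoza+Costa, Thu-PM→Tanaka, Fri-AM→Huang.
Loads: Tanaka 1/1, Mendoza 2/2, Huang 1/1, Costa 2/2.

6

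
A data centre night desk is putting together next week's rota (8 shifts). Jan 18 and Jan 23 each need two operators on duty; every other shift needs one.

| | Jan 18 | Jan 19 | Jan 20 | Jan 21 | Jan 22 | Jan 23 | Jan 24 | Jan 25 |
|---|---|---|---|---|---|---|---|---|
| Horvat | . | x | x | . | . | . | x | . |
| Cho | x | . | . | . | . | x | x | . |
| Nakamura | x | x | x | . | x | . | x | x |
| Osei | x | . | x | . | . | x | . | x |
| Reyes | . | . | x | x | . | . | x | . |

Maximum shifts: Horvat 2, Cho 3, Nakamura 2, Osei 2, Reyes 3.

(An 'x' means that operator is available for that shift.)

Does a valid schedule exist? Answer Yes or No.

Yes

Jan 21 can only be covered by Reyes, so that assignment is forced.
Jan 22 can only be covered by Nakamura, so that assignment is forced.
Jan 23 can only be covered by Cho and Osei, so that assignment is forced.
One valid schedule: Jan 18→Cho+Osei, Jan 19→Horvat, Jan 20→Horvat, Jan 21→Reyes, Jan 22→Nakamura, Jan 23→Cho+Osei, Jan 24→Cho, Jan 25→Nakamura.
Loads: Horvat 2/2, Cho 3/3, Nakamura 2/2, Osei 2/2, Reyes 1/3 — all within limits.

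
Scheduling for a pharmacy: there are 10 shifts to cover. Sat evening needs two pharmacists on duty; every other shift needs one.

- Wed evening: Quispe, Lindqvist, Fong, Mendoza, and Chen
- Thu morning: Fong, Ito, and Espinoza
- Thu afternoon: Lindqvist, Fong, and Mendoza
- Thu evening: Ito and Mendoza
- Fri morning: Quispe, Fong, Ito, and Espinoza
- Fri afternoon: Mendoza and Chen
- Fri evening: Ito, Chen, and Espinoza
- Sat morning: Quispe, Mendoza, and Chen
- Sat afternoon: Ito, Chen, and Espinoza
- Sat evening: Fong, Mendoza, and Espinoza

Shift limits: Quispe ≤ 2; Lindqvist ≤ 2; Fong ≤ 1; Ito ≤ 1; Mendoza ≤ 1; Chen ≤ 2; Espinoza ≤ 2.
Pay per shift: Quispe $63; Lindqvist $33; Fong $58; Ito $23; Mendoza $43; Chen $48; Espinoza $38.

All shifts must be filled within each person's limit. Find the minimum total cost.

Picking the cheapest available pharmacist for each shift independently would cost $348, but that ignores the shift limits.
An optimal schedule: Wed evening→Lindqvist, Thu morning→Espinoza, Thu afternoon→Lindqvist, Thu evening→Ito, Fri morning→Quispe, Fri afternoon→Mendoza, Fri evening→Chen, Sat morning→Quispe, Sat afternoon→Chen, Sat evening→Fong+Espinoza.
Total: 33 + 38 + 33 + 23 + 63 + 43 + 48 + 63 + 48 + 58 + 38 = $488.

$488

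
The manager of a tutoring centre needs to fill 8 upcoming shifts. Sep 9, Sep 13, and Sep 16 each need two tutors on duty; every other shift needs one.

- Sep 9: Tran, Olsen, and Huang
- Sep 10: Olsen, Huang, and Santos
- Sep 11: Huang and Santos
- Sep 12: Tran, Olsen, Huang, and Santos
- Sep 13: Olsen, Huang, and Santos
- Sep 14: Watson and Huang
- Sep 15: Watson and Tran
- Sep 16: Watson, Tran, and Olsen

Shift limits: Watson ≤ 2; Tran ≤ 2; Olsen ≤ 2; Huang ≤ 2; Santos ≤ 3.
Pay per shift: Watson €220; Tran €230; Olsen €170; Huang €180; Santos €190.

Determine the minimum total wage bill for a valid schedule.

€2170

Picking the cheapest available tutor for each shift independently would cost €2010, but that ignores the shift limits.
An optimal schedule: Sep 9→Tran+Olsen, Sep 10→Santos, Sep 11→Huang, Sep 12→Santos, Sep 13→Huang+Santos, Sep 14→Watson, Sep 15→Watson, Sep 16→Tran+Olsen.
Total: 230 + 170 + 190 + 180 + 190 + 180 + 190 + 220 + 220 + 230 + 170 = €2170.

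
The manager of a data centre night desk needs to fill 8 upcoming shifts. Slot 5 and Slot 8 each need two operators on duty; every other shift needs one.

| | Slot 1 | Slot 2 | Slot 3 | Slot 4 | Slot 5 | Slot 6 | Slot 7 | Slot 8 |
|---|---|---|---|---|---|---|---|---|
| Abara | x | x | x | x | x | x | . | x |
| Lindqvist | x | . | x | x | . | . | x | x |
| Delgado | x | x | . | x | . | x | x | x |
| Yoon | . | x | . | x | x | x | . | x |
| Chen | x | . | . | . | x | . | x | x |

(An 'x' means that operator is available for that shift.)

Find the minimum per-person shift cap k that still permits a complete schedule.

With 5 operators and 10 worker-slots to fill, someone must work at least ⌈10/5⌉ = 2 shifts, so k ≥ 2.
k = 2 works: Slot 1→Lindqvist, Slot 2→Abara, Slot 3→Abara, Slot 4→Delgado, Slot 5→Yoon+Chen, Slot 6→Delgado, Slot 7→Lindqvist, Slot 8→Yoon+Chen.
Loads: Abara 2, Lindqvist 2, Delgado 2, Yoon 2, Chen 2 — all ≤ 2.

2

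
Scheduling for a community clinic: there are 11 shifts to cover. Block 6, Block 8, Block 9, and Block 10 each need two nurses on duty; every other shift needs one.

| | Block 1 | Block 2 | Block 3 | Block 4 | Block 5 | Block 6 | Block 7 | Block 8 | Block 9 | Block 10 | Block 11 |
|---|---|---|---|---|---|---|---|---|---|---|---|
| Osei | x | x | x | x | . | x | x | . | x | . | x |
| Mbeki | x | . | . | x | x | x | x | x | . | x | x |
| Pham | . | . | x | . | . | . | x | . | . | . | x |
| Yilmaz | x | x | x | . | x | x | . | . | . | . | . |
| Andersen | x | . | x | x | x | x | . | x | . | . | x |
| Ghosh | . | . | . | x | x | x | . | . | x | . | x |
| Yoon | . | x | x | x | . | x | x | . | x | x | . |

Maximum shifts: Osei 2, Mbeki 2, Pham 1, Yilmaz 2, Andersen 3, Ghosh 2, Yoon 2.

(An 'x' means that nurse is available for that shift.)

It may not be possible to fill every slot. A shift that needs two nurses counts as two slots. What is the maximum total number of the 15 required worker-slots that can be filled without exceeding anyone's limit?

14

Total capacity across all nurses is 2+2+1+2+3+2+2 = 14, and 15 slots are needed, so at most 14 can be filled.
An assignment achieving 14: Block 1→Yilmaz, Block 2→Osei, Block 3→Andersen, Block 4→Andersen, Block 5→Yilmaz, Block 6→Yoon, Block 7→Pham, Block 8→Mbeki+Andersen, Block 9→Osei+Ghosh, Block 10→Mbeki+Yoon, Block 11→Ghosh.
Loads: Osei 2/2, Mbeki 2/2, Pham 1/1, Yilmaz 2/2, Andersen 3/3, Ghosh 2/2, Yoon 2/2.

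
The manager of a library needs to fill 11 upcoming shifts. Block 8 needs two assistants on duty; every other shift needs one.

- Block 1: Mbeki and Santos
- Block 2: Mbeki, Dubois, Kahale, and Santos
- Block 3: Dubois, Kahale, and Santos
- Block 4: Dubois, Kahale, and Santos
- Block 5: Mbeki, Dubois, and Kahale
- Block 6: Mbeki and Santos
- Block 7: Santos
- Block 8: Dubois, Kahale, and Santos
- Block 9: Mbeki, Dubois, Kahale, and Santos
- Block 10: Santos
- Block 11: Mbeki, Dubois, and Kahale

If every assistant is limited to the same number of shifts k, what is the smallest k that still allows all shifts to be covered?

With 4 assistants and 12 worker-slots to fill, someone must work at least ⌈12/4⌉ = 3 shifts, so k ≥ 3.
k = 3 works: Block 1→Mbeki, Block 2→Kahale, Block 3→Dubois, Block 4→Dubois, Block 5→Mbeki, Block 6→Mbeki, Block 7→Santos, Block 8→Dubois+Kahale, Block 9→Santos, Block 10→Santos, Block 11→Kahale.
Loads: Mbeki 3, Dubois 3, Kahale 3, Santos 3 — all ≤ 3.

3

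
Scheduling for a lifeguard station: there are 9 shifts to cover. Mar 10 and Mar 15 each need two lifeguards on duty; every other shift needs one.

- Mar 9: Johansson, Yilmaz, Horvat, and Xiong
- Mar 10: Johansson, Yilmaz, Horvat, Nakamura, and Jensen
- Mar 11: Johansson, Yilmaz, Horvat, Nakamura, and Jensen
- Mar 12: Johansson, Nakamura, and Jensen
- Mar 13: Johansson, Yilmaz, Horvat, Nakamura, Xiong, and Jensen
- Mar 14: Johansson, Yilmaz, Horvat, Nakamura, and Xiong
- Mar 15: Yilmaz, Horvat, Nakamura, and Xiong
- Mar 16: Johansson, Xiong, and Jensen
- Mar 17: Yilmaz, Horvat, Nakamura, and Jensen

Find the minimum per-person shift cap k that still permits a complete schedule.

With 6 lifeguards and 11 worker-slots to fill, someone must work at least ⌈11/6⌉ = 2 shifts, so k ≥ 2.
k = 2 works: Mar 9→Yilmaz, Mar 10→Nakamura+Jensen, Mar 11→Horvat, Mar 12→Johansson, Mar 13→Xiong, Mar 14→Horvat, Mar 15→Nakamura+Xiong, Mar 16→Johansson, Mar 17→Yilmaz.
Loads: Johansson 2, Yilmaz 2, Horvat 2, Nakamura 2, Xiong 2, Jensen 1 — all ≤ 2.

2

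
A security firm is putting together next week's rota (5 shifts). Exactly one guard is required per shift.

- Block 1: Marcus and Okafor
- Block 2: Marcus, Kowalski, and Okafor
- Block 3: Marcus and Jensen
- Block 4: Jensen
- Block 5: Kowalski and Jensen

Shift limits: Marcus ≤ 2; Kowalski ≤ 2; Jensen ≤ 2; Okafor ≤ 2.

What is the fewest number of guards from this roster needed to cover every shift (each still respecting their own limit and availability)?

5 slots to fill and no one can take more than 2, so at least ⌈5/2⌉ = 3 guards are needed.
Marcus, Kowalski, and Jensen alone can cover everything: Block 1→Marcus, Block 2→Marcus, Block 3→Jensen, Block 4→Jensen, Block 5→Kowalski.

3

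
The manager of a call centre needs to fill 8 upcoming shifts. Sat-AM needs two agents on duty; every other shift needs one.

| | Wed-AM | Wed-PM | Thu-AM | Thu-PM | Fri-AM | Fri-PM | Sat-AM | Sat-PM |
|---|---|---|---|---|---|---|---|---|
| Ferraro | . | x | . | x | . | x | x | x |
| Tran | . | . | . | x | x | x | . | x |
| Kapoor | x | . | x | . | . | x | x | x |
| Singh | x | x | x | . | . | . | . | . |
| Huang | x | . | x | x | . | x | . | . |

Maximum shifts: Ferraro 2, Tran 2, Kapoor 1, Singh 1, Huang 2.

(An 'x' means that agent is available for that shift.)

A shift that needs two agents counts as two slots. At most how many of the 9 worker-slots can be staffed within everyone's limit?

8

Total capacity across all agents is 2+2+1+1+2 = 8, and 9 slots are needed, so at most 8 can be filled.
An assignment achieving 8: Wed-AM→Singh, Wed-PM→Ferraro, Thu-AM→Huang, Thu-PM→Tran, Fri-AM→Tran, Fri-PM→Huang, Sat-AM→Ferraro+Kapoor.
Loads: Ferraro 2/2, Tran 2/2, Kapoor 1/1, Singh 1/1, Huang 2/2.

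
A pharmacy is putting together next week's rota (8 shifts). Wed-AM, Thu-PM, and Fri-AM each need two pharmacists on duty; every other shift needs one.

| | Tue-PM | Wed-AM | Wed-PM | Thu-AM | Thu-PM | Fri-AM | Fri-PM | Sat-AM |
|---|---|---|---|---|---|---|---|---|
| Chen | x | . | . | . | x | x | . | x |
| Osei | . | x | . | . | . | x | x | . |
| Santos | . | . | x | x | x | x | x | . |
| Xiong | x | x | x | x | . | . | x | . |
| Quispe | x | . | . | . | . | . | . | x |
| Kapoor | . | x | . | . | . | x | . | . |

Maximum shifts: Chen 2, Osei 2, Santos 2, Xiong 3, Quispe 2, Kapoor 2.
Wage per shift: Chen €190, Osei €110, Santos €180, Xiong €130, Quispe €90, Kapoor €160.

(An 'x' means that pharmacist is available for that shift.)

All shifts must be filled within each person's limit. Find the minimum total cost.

Thu-PM can only be covered by Chen and Santos, so that assignment is forced.
Picking the cheapest available pharmacist for each shift independently would cost €1430, but that ignores the shift limits.
An optimal schedule: Tue-PM→Quispe, Wed-AM→Osei+Kapoor, Wed-PM→Xiong, Thu-AM→Xiong, Thu-PM→Santos+Chen, Fri-AM→Osei+Kapoor, Fri-PM→Xiong, Sat-AM→Quispe.
Total: 90 + 110 + 160 + 130 + 130 + 180 + 190 + 110 + 160 + 130 + 90 = €1480.

€1480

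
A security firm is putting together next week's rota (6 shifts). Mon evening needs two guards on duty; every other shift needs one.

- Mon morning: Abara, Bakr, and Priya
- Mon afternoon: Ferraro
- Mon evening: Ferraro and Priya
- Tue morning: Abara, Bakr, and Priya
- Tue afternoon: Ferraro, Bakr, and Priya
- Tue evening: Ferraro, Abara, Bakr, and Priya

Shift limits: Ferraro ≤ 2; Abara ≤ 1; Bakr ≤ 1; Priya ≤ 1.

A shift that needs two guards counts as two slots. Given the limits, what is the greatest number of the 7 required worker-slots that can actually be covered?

5

Total capacity across all guards is 2+1+1+1 = 5, and 7 slots are needed, so at most 5 can be filled.
An assignment achieving 5: Mon morning→Abara, Mon afternoon→Ferraro, Mon evening→Ferraro+Priya, Tue morning→Bakr.
Loads: Ferraro 2/2, Abara 1/1, Bakr 1/1, Priya 1/1.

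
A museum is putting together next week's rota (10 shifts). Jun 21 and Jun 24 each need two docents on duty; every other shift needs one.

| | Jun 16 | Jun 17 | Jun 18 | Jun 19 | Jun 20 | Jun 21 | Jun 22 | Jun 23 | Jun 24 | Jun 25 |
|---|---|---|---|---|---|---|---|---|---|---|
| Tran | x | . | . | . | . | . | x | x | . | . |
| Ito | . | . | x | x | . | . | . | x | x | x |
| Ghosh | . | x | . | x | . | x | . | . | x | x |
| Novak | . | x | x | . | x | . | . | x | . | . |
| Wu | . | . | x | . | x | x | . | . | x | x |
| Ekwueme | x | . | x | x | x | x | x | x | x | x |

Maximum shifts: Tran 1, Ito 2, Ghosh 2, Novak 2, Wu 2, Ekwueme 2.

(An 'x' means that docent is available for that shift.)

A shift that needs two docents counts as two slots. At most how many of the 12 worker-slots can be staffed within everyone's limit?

11

Total capacity across all docents is 1+2+2+2+2+2 = 11, and 12 slots are needed, so at most 11 can be filled.
An assignment achieving 11: Jun 16→Tran, Jun 17→Ghosh, Jun 18→Ito, Jun 19→Ito, Jun 20→Novak, Jun 21→Ghosh+Wu, Jun 22→Ekwueme, Jun 23→Novak, Jun 24→Wu+Ekwueme.
Loads: Tran 1/1, Ito 2/2, Ghosh 2/2, Novak 2/2, Wu 2/2, Ekwueme 2/2.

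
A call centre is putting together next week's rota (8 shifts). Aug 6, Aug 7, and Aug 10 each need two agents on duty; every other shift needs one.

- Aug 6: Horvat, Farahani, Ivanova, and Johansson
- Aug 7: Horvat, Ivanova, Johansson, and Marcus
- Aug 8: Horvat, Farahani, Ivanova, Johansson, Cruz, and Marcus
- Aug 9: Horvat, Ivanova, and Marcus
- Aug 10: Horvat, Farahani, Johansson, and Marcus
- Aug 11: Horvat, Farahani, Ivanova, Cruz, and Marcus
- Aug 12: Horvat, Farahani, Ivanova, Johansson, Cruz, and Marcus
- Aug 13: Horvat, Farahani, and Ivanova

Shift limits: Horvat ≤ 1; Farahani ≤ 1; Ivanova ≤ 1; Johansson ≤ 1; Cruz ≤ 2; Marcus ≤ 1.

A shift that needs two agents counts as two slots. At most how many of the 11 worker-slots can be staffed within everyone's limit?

Total capacity across all agents is 1+1+1+1+2+1 = 7, and 11 slots are needed, so at most 7 can be filled.
An assignment achieving 7: Aug 6→Ivanova+Johansson, Aug 7→Marcus, Aug 8→Cruz, Aug 9→Horvat, Aug 11→Cruz, Aug 13→Farahani.
Loads: Horvat 1/1, Farahani 1/1, Ivanova 1/1, Johansson 1/1, Cruz 2/2, Marcus 1/1.

7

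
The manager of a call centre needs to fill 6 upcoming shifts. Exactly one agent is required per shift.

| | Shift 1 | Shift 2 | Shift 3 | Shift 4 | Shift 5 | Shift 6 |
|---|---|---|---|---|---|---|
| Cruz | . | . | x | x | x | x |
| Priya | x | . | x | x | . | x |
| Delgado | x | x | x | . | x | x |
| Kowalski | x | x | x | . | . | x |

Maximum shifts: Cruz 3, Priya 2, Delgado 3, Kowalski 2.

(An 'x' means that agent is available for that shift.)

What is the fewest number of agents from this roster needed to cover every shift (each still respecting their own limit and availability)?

6 slots to fill and no one can take more than 3, so at least ⌈6/3⌉ = 2 agents are needed.
Cruz and Delgado alone can cover everything: Shift 1→Delgado, Shift 2→Delgado, Shift 3→Cruz, Shift 4→Cruz, Shift 5→Cruz, Shift 6→Delgado.

2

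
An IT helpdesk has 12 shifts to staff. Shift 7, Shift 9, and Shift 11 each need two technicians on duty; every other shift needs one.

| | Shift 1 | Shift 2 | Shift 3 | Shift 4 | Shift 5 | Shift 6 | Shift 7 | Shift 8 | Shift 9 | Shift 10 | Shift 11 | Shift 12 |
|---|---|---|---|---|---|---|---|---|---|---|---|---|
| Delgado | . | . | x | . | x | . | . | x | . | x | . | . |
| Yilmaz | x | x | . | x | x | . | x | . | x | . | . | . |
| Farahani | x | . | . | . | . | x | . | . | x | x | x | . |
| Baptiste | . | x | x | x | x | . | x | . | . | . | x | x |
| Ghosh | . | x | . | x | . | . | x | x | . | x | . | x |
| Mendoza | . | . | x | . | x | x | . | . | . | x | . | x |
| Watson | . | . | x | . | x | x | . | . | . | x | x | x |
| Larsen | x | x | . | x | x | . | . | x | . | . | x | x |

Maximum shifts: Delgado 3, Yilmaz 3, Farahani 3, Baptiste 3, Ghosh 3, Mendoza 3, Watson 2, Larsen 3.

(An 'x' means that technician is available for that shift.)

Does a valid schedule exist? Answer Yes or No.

Shift 9 can only be covered by Yilmaz and Farahani, so that assignment is forced.
One valid schedule: Shift 1→Yilmaz, Shift 2→Baptiste, Shift 3→Delgado, Shift 4→Baptiste, Shift 5→Mendoza, Shift 6→Farahani, Shift 7→Yilmaz+Baptiste, Shift 8→Delgado, Shift 9→Yilmaz+Farahani, Shift 10→Delgado, Shift 11→Farahani+Watson, Shift 12→Ghosh.
Loads: Delgado 3/3, Yilmaz 3/3, Farahani 3/3, Baptiste 3/3, Ghosh 1/3, Mendoza 1/3, Watson 1/2, Larsen 0/3 — all within limits.

Yes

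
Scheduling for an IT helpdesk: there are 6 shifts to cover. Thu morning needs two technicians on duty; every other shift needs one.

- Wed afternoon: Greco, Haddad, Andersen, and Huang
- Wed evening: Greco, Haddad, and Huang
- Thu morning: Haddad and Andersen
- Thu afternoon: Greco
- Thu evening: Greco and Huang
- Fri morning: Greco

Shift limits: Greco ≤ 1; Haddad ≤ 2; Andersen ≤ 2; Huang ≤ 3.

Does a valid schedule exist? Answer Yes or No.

No

Total capacity is 8 and 7 slots are needed, so capacity alone doesn't rule it out.
Shifts {Thu afternoon, Fri morning} need 2 worker-slots in total, but the technicians available for any of those shifts (Greco) can supply at most 1 among them. So no valid schedule exists.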